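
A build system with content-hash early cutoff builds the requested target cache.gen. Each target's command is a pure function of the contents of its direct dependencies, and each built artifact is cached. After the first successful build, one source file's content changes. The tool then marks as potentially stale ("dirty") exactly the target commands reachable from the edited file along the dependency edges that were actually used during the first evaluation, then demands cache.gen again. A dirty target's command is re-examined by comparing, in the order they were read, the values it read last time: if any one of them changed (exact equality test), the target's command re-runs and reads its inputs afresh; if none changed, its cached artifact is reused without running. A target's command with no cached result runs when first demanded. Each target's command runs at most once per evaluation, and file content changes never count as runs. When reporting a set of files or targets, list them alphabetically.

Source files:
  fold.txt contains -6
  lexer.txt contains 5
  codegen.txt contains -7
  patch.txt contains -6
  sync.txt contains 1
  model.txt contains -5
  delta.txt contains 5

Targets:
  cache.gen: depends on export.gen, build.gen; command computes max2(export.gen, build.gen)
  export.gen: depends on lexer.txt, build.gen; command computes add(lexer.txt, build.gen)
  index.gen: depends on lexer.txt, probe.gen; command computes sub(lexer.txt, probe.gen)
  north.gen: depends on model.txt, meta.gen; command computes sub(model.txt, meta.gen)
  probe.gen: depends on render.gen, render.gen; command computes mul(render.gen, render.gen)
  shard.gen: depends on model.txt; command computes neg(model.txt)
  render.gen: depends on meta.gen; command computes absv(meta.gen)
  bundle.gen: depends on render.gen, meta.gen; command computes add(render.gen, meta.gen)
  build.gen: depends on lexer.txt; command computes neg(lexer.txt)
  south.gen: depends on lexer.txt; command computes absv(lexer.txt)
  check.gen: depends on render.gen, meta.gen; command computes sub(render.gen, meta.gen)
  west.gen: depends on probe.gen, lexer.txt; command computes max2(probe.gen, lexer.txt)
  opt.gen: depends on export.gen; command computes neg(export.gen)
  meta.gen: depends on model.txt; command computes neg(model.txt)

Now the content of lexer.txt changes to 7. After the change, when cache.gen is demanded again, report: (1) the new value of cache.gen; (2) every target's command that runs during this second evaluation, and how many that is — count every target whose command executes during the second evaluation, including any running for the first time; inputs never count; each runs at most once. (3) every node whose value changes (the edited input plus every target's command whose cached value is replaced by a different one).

New value of cache.gen: 0.
Target commands that run: build.gen, cache.gen, export.gen — 3 in total.
Values that change: build.gen, lexer.txt.

First evaluation (everything demanded from the output):
  build.gen = neg(5) = -5
  export.gen = add(5, -5) = 0
  cache.gen = max2(0, -5) = 0

Propagation after the edit:
  build.gen: runs — lexer.txt 5->7; result -7.
  export.gen: runs — lexer.txt 5->7; build.gen -5->-7; result 0 (same value as before).
  cache.gen: runs — build.gen -5->-7; result 0 (same value as before).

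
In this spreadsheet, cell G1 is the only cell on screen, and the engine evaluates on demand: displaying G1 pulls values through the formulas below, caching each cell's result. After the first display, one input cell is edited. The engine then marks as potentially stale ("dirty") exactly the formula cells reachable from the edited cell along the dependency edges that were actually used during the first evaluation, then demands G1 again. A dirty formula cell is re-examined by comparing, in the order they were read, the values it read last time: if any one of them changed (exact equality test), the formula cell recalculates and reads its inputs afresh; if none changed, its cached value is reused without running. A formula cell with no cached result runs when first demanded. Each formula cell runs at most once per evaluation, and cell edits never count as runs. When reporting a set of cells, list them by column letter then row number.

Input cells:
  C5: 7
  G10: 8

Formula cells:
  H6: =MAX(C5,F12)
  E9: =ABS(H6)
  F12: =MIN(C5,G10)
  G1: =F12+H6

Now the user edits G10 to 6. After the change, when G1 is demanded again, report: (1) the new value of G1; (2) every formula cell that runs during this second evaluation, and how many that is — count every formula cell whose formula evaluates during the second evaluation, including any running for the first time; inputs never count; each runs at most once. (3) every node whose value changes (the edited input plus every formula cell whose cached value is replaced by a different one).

Initial pass — values computed on the first demand:
  F12 = MIN(7, 8) = 7
  H6 = MAX(7, 7) = 7
  G1 = 7 + 7 = 14

Second demand — change propagation:
  F12: re-runs because G10 8->6; new result 6.
  H6: re-runs because F12 7->6; new result 7 (unchanged).
  G1: re-runs because F12 7->6; new result 13.

G1 now evaluates to 13.
Run set: F12, G1, H6 (3 run).
Changed values: F12, G1, G10.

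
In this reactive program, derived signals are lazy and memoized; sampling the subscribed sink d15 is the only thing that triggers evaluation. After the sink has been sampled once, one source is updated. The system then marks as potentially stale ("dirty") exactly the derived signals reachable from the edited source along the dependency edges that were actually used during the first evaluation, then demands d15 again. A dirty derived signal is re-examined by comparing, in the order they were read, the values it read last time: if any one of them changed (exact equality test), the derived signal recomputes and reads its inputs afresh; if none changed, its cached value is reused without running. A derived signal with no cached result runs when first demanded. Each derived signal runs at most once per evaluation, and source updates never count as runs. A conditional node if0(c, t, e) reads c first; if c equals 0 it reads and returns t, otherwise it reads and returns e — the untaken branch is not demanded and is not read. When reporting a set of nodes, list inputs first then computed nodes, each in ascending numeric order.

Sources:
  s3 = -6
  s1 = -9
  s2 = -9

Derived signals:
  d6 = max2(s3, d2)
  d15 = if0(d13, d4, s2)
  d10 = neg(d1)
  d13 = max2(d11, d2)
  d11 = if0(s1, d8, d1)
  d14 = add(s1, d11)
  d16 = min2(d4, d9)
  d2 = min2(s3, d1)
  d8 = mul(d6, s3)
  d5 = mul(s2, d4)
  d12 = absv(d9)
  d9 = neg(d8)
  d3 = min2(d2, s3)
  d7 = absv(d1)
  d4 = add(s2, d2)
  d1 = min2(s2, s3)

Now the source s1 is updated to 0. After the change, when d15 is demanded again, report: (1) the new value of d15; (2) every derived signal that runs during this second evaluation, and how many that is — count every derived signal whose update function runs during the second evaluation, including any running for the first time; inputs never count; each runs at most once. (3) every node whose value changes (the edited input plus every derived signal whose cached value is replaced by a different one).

First demand of the output computes:
  d1 = min2(-9, -6) = -9
  d2 = min2(-6, -9) = -9
  d11 = if0(s1=-9 -> else branch d1) = -9
  d13 = max2(-9, -9) = -9
  d15 = if0(d13=-9 -> else branch s2) = -9

After the edit, cleaning proceeds:
  d6: had never run; runs now, result -6.
  d8: had never run; runs now, result 36.
  d11: a read changed (s1 -9->0) — executes, giving 36.
  d13: a read changed (d11 -9->36) — executes, giving 36.
  d15: a read changed (d13 -9->36) — executes, giving -9 — identical to its old value.

Note the branch switch — d6, d8 had no cache and run now for the first time.

Demanding d15 again yields -9.
5 derived signals run: d6, d8, d11, d13, d15.
The nodes whose values change: s1, d11, d13.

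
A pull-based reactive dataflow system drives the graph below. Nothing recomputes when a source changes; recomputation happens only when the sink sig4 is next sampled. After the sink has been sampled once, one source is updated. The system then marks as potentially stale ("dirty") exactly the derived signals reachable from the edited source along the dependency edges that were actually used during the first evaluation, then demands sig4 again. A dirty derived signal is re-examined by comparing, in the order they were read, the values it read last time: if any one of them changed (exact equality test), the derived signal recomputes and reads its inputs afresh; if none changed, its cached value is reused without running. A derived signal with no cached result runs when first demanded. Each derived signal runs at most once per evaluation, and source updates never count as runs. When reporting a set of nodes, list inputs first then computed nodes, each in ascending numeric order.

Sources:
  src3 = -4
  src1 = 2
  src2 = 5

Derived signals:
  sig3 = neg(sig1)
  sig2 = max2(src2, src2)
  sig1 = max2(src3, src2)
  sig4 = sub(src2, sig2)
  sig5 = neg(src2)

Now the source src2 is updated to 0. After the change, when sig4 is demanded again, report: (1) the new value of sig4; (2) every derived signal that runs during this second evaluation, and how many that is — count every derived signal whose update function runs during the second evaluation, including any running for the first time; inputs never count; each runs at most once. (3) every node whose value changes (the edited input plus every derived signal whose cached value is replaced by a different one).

First evaluation (everything demanded from the output):
  sig2 = max2(5, 5) = 5
  sig4 = sub(5, 5) = 0

Propagation after the edit:
  sig2: runs — src2 5->0; src2 5->0; result 0.
  sig4: runs — src2 5->0; sig2 5->0; result 0 (same value as before).

New value of sig4: 0.
Derived signals that run: sig2, sig4 — 2 in total.
Values that change: src2, sig2.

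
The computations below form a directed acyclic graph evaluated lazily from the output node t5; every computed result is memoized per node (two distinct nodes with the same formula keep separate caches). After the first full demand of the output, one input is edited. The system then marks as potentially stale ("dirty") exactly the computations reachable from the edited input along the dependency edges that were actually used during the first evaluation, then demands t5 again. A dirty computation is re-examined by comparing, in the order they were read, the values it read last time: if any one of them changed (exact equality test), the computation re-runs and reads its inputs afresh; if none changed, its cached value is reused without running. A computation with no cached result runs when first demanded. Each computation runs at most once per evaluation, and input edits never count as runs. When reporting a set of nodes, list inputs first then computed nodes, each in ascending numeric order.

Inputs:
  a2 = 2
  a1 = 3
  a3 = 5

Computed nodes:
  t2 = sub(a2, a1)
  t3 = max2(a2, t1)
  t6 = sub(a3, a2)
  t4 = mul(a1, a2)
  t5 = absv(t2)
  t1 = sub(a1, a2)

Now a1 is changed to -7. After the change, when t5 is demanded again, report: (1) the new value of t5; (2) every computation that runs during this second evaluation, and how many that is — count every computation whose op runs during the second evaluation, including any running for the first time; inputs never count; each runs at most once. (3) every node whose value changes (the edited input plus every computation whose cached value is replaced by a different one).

First demand of the output computes:
  t2 = sub(2, 3) = -1
  t5 = absv(-1) = 1

After the edit, cleaning proceeds:
  t2: a read changed (a1 3->-7) — executes, giving 9.
  t5: a read changed (t2 -1->9) — executes, giving 9.

Demanding t5 again yields 9.
2 computations run: t2, t5.
The nodes whose values change: a1, t2, t5.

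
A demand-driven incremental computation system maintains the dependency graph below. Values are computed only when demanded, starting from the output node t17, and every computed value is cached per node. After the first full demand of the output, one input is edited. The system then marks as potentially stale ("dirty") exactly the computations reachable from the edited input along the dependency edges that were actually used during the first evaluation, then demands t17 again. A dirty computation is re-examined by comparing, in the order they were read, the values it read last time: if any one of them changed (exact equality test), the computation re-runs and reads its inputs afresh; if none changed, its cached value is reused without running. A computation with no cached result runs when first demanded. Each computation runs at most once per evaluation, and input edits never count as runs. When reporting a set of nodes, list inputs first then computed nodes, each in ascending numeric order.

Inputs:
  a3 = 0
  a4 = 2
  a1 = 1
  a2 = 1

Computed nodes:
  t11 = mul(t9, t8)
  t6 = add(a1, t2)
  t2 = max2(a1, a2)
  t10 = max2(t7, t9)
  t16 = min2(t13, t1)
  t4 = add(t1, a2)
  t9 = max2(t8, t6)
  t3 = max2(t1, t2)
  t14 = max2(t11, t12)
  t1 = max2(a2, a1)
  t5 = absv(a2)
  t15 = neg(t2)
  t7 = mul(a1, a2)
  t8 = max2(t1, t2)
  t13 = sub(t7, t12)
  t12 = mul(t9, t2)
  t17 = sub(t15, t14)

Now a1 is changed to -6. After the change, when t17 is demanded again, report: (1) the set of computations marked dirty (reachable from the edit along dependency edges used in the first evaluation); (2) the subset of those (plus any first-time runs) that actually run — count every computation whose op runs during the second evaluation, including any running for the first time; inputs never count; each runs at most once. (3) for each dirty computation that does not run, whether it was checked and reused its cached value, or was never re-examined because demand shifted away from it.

Marked dirty: t1, t2, t6, t8, t9, t11, t12, t14, t15, t17.
Computations that run: t1, t2, t6, t9, t11, t12, t14, t17 — 8 in total.
Checked but reused from cache: t8, t15.
Key observation: the cutoff stops propagation at t8 — its inputs' values are unchanged, so it reuses its cache.

First evaluation (everything demanded from the output):
  t1 = max2(1, 1) = 1
  t2 = max2(1, 1) = 1
  t6 = add(1, 1) = 2
  t8 = max2(1, 1) = 1
  t9 = max2(1, 2) = 2
  t11 = mul(2, 1) = 2
  t12 = mul(2, 1) = 2
  t14 = max2(2, 2) = 2
  t15 = neg(1) = -1
  t17 = sub(-1, 2) = -3

Propagation after the edit:
  t1: runs — a1 1->-6; result 1 (same value as before).
  t2: runs — a1 1->-6; result 1 (same value as before).
  t6: runs — a1 1->-6; result -5.
  t8: checked — values it read are unchanged (t1 unchanged, t2 unchanged); reused cached 1 without running.
  t9: runs — t6 2->-5; result 1.
  t11: runs — t9 2->1; result 1.
  t12: runs — t9 2->1; result 1.
  t14: runs — t11 2->1; t12 2->1; result 1.
  t15: checked — values it read are unchanged (t2 unchanged); reused cached -1 without running.
  t17: runs — t14 2->1; result -2.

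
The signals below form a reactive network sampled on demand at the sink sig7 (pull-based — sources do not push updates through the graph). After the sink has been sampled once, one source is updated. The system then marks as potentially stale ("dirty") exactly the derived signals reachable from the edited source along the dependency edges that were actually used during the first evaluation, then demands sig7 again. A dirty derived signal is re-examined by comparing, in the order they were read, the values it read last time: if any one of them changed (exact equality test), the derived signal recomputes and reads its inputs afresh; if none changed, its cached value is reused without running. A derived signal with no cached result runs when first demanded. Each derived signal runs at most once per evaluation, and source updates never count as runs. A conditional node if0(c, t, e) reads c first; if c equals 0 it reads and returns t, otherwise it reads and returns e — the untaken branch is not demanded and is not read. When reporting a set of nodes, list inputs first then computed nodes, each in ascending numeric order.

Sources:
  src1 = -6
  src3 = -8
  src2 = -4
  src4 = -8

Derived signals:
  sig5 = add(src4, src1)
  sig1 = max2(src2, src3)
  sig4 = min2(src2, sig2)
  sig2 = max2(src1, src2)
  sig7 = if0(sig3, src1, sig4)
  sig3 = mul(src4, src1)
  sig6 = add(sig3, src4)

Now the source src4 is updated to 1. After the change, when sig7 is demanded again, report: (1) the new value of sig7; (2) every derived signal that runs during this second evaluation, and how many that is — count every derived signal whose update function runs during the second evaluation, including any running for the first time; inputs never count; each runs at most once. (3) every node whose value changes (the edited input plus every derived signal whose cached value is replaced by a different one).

Initial pass — values computed on the first demand:
  sig2 = max2(-6, -4) = -4
  sig3 = mul(-8, -6) = 48
  sig4 = min2(-4, -4) = -4
  sig7 = if0(sig3=48 -> else branch sig4) = -4

Second demand — change propagation:
  sig3: re-runs because src4 -8->1; new result -6.
  sig7: re-runs because sig3 48->-6; new result -4 (unchanged).

sig7 now evaluates to -4.
Run set: sig3, sig7 (2 run).
Changed values: src4, sig3.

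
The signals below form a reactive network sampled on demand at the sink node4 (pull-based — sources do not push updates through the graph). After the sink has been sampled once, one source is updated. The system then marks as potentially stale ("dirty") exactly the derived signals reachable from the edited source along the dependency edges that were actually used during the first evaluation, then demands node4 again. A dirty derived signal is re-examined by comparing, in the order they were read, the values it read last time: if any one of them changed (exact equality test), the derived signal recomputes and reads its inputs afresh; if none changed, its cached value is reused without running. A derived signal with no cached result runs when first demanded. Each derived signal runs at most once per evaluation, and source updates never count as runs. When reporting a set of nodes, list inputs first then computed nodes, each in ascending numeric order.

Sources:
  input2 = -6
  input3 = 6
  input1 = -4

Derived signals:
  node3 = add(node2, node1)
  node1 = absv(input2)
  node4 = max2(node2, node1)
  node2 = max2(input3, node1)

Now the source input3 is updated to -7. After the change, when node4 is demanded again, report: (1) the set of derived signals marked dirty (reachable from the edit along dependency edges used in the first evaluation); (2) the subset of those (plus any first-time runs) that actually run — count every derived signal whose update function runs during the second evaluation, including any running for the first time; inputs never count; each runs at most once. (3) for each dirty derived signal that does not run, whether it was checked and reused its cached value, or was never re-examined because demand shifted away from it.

Dirty set: node2, node4.
Run set: node2 (1 run).
Re-examined without running (cache reused): node4.
The important point: node2 recomputes to an identical value, and the output ends up unchanged.

Initial pass — values computed on the first demand:
  node1 = absv(-6) = 6
  node2 = max2(6, 6) = 6
  node4 = max2(6, 6) = 6

Second demand — change propagation:
  node2: re-runs because input3 6->-7; new result 6 (unchanged).
  node4: re-examined; everything it read last time is the same (node2 unchanged, node1 unchanged) — cache 6 kept, no run.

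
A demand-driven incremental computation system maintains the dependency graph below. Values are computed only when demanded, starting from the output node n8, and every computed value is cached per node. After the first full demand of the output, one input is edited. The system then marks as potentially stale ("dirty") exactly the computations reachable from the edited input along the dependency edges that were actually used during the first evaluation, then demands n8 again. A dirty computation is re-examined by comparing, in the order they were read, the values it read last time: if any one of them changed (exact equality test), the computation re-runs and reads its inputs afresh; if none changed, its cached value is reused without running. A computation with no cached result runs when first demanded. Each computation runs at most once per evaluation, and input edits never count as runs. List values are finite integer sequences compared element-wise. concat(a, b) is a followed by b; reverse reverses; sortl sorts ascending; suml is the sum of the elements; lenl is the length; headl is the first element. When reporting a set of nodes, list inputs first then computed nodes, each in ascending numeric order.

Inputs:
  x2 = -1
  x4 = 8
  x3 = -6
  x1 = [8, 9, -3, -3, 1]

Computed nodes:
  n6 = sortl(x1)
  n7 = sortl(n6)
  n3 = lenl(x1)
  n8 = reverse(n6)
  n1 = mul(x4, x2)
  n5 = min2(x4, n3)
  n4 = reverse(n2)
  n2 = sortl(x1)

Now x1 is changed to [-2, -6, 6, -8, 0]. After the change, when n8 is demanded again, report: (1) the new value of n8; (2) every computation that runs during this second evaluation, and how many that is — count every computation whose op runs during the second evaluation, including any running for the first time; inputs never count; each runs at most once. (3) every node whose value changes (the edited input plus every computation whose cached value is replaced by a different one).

New value of n8: [6, 0, -2, -6, -8].
Computations that run: n6, n8 — 2 in total.
Values that change: x1, n6, n8.

First evaluation (everything demanded from the output):
  n6 = sortl([8, 9, -3, -3, 1]) = [-3, -3, 1, 8, 9]
  n8 = reverse([-3, -3, 1, 8, 9]) = [9, 8, 1, -3, -3]

Propagation after the edit:
  n6: runs — x1 [8, 9, -3, -3, 1]->[-2, -6, 6, -8, 0]; result [-8, -6, -2, 0, 6].
  n8: runs — n6 [-3, -3, 1, 8, 9]->[-8, -6, -2, 0, 6]; result [6, 0, -2, -6, -8].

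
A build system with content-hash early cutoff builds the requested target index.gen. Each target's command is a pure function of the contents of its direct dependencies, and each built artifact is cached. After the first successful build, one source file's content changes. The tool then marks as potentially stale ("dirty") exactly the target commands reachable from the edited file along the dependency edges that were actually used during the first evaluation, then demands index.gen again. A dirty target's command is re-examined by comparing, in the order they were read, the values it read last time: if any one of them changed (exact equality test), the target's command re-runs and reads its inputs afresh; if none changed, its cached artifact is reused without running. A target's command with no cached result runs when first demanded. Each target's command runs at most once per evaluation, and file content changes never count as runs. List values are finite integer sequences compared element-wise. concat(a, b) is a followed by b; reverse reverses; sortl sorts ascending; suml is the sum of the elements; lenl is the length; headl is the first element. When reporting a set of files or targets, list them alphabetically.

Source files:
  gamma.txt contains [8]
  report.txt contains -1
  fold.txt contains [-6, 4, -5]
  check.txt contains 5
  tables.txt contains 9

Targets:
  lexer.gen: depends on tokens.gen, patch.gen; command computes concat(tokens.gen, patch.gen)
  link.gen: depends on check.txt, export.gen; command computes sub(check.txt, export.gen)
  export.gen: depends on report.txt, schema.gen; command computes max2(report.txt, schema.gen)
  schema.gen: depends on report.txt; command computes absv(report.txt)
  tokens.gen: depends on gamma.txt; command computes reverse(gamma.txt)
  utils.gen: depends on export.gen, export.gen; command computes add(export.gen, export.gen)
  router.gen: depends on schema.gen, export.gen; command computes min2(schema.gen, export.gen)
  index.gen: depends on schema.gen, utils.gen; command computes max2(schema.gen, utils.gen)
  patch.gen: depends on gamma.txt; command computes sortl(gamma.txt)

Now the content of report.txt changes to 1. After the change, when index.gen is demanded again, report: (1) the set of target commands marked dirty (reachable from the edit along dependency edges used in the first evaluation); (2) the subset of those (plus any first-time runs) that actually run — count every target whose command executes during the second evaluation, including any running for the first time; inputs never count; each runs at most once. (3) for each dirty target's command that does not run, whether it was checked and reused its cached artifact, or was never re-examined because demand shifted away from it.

Marked dirty: export.gen, index.gen, schema.gen, utils.gen.
Target commands that run: export.gen, schema.gen — 2 in total.
Checked but reused from cache: index.gen, utils.gen.
Key observation: the cutoff stops propagation at utils.gen — its inputs' values are unchanged, so it reuses its cache.

First evaluation (everything demanded from the output):
  schema.gen = absv(-1) = 1
  export.gen = max2(-1, 1) = 1
  utils.gen = add(1, 1) = 2
  index.gen = max2(1, 2) = 2

Propagation after the edit:
  schema.gen: runs — report.txt -1->1; result 1 (same value as before).
  export.gen: runs — report.txt -1->1; result 1 (same value as before).
  utils.gen: checked — values it read are unchanged (export.gen unchanged, export.gen unchanged); reused cached 2 without running.
  index.gen: checked — values it read are unchanged (schema.gen unchanged, utils.gen unchanged); reused cached 2 without running.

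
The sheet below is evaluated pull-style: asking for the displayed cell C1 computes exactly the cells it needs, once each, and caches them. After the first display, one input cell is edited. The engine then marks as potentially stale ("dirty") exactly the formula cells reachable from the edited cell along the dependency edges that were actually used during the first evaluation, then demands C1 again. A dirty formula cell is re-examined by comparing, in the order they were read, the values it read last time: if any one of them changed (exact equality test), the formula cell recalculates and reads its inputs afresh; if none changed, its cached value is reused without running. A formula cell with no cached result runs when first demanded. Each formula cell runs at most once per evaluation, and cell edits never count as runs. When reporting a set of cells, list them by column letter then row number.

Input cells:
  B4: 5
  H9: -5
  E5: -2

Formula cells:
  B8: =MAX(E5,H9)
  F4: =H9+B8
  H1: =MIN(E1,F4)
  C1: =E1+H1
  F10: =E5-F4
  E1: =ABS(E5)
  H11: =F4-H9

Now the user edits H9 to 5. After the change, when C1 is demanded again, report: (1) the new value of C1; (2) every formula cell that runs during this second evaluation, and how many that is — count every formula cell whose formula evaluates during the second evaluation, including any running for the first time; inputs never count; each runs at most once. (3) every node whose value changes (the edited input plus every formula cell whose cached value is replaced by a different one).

First demand of the output computes:
  B8 = MAX(-2, -5) = -2
  E1 = ABS(-2) = 2
  F4 = -5 + -2 = -7
  H1 = MIN(2, -7) = -7
  C1 = 2 + -7 = -5

After the edit, cleaning proceeds:
  B8: a read changed (H9 -5->5) — executes, giving 5.
  F4: a read changed (H9 -5->5; B8 -2->5) — executes, giving 10.
  H1: a read changed (F4 -7->10) — executes, giving 2.
  C1: a read changed (H1 -7->2) — executes, giving 4.

Demanding C1 again yields 4.
4 formula cells run: B8, C1, F4, H1.
The nodes whose values change: B8, C1, F4, H1, H9.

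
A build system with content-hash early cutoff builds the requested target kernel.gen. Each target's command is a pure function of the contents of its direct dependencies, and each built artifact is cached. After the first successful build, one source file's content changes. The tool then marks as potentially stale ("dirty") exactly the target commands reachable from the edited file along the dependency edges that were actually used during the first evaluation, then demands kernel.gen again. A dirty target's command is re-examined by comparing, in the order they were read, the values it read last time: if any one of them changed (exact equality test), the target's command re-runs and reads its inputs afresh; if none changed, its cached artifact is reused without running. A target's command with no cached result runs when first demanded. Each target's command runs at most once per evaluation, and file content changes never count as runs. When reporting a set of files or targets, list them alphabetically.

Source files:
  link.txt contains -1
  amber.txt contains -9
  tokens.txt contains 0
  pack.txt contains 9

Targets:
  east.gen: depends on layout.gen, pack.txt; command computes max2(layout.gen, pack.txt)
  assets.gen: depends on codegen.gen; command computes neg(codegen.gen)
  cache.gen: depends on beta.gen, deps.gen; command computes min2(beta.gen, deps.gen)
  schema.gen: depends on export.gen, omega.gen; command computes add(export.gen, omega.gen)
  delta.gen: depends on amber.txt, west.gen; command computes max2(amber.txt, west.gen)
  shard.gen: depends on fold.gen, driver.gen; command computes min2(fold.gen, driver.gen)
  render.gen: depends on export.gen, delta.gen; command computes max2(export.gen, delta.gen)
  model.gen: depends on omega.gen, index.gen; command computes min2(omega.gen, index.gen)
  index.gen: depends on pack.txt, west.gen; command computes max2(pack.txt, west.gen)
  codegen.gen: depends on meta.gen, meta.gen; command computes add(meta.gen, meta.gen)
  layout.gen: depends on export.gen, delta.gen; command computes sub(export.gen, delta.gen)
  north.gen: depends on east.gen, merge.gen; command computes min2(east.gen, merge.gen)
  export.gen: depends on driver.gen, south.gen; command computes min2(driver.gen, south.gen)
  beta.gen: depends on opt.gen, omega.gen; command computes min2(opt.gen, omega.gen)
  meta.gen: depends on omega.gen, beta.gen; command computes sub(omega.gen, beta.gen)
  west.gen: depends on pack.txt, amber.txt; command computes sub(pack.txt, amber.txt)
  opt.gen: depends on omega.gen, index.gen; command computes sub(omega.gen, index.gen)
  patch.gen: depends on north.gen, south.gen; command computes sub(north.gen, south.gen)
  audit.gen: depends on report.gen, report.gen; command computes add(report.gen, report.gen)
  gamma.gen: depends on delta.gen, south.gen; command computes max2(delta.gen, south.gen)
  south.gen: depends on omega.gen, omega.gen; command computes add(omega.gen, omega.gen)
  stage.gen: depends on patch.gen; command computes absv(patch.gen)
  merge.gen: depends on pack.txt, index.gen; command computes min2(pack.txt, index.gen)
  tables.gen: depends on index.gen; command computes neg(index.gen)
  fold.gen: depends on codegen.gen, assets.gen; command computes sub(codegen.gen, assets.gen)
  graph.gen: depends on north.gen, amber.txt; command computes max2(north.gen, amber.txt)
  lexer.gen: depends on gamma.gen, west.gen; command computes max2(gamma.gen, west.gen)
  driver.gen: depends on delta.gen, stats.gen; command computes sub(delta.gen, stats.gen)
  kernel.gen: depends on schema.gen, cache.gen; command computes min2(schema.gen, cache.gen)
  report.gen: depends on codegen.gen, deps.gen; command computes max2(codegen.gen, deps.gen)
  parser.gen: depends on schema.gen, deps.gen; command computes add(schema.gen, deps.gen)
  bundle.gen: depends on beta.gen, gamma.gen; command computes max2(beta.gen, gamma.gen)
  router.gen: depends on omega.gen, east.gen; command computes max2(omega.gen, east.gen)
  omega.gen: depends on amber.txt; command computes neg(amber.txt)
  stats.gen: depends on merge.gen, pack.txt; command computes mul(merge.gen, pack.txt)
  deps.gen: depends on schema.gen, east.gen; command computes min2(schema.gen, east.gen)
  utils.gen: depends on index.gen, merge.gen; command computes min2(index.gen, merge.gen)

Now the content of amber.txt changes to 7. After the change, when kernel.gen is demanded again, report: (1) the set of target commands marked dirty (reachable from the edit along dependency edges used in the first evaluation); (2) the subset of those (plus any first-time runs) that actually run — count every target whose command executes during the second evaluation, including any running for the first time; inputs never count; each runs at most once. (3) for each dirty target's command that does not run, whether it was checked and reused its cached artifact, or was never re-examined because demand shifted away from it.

First evaluation (everything demanded from the output):
  omega.gen = neg(-9) = 9
  south.gen = add(9, 9) = 18
  west.gen = sub(9, -9) = 18
  delta.gen = max2(-9, 18) = 18
  index.gen = max2(9, 18) = 18
  merge.gen = min2(9, 18) = 9
  opt.gen = sub(9, 18) = -9
  beta.gen = min2(-9, 9) = -9
  stats.gen = mul(9, 9) = 81
  driver.gen = sub(18, 81) = -63
  export.gen = min2(-63, 18) = -63
  layout.gen = sub(-63, 18) = -81
  east.gen = max2(-81, 9) = 9
  schema.gen = add(-63, 9) = -54
  deps.gen = min2(-54, 9) = -54
  cache.gen = min2(-9, -54) = -54
  kernel.gen = min2(-54, -54) = -54

Propagation after the edit:
  omega.gen: runs — amber.txt -9->7; result -7.
  south.gen: runs — omega.gen 9->-7; omega.gen 9->-7; result -14.
  west.gen: runs — amber.txt -9->7; result 2.
  delta.gen: runs — amber.txt -9->7; west.gen 18->2; result 7.
  index.gen: runs — west.gen 18->2; result 9.
  merge.gen: runs — index.gen 18->9; result 9 (same value as before).
  opt.gen: runs — omega.gen 9->-7; index.gen 18->9; result -16.
  beta.gen: runs — opt.gen -9->-16; omega.gen 9->-7; result -16.
  stats.gen: checked — values it read are unchanged (merge.gen unchanged, pack.txt unchanged); reused cached 81 without running.
  driver.gen: runs — delta.gen 18->7; result -74.
  export.gen: runs — driver.gen -63->-74; south.gen 18->-14; result -74.
  layout.gen: runs — export.gen -63->-74; delta.gen 18->7; result -81 (same value as before).
  east.gen: checked — values it read are unchanged (layout.gen unchanged, pack.txt unchanged); reused cached 9 without running.
  schema.gen: runs — export.gen -63->-74; omega.gen 9->-7; result -81.
  deps.gen: runs — schema.gen -54->-81; result -81.
  cache.gen: runs — beta.gen -9->-16; deps.gen -54->-81; result -81.
  kernel.gen: runs — schema.gen -54->-81; cache.gen -54->-81; result -81.

Key observation: the cutoff stops propagation at stats.gen — its inputs' values are unchanged, so it reuses its cache.

Marked dirty: beta.gen, cache.gen, delta.gen, deps.gen, driver.gen, east.gen, export.gen, index.gen, kernel.gen, layout.gen, merge.gen, omega.gen, opt.gen, schema.gen, south.gen, stats.gen, west.gen.
Target commands that run: beta.gen, cache.gen, delta.gen, deps.gen, driver.gen, export.gen, index.gen, kernel.gen, layout.gen, merge.gen, omega.gen, opt.gen, schema.gen, south.gen, west.gen — 15 in total.
Checked but reused from cache: east.gen, stats.gen.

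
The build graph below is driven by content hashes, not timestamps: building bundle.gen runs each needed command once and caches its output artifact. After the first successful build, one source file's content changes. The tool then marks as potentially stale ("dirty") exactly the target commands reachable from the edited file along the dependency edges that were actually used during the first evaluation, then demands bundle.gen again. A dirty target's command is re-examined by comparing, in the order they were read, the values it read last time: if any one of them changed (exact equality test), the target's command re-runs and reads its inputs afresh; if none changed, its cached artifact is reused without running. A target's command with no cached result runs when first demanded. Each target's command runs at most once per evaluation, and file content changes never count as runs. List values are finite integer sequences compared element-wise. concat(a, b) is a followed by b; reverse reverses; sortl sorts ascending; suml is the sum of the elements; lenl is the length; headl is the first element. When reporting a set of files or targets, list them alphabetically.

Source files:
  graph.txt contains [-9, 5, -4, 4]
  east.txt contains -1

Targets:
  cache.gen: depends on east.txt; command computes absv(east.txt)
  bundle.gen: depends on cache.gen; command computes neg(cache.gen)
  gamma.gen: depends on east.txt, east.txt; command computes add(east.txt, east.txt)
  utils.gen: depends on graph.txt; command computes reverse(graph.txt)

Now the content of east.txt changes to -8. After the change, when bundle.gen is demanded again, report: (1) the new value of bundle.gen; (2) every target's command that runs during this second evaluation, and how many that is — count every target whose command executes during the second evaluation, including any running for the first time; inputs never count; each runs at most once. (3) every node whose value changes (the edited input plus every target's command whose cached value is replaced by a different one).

bundle.gen now evaluates to -8.
Run set: bundle.gen, cache.gen (2 run).
Changed values: bundle.gen, cache.gen, east.txt.

Initial pass — values computed on the first demand:
  cache.gen = absv(-1) = 1
  bundle.gen = neg(1) = -1

Second demand — change propagation:
  cache.gen: re-runs because east.txt -1->-8; new result 8.
  bundle.gen: re-runs because cache.gen 1->8; new result -8.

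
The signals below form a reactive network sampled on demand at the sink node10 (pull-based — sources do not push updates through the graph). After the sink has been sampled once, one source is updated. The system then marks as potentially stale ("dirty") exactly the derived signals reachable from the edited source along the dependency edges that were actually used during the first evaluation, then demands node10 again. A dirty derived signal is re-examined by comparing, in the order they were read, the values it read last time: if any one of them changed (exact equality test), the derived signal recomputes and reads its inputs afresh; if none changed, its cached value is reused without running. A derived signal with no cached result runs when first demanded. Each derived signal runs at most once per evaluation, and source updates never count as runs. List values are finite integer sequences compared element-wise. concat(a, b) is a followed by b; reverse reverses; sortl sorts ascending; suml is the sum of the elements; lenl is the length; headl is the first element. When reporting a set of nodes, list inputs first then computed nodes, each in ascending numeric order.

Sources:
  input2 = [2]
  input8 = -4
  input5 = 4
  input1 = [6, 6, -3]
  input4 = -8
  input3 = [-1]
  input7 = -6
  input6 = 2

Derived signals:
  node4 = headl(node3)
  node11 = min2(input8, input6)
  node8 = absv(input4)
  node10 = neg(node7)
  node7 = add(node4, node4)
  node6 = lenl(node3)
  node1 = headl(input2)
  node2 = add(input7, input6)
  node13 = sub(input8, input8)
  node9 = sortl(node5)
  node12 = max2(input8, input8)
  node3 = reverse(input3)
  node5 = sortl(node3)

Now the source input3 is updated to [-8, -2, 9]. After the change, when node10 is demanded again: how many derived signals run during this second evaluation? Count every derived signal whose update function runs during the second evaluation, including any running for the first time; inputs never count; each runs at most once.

Run set: node3, node4, node7, node10 (4 run).

Initial pass — values computed on the first demand:
  node3 = reverse([-1]) = [-1]
  node4 = headl([-1]) = -1
  node7 = add(-1, -1) = -2
  node10 = neg(-2) = 2

Second demand — change propagation:
  node3: re-runs because input3 [-1]->[-8, -2, 9]; new result [9, -2, -8].
  node4: re-runs because node3 [-1]->[9, -2, -8]; new result 9.
  node7: re-runs because node4 -1->9; node4 -1->9; new result 18.
  node10: re-runs because node7 -2->18; new result -18.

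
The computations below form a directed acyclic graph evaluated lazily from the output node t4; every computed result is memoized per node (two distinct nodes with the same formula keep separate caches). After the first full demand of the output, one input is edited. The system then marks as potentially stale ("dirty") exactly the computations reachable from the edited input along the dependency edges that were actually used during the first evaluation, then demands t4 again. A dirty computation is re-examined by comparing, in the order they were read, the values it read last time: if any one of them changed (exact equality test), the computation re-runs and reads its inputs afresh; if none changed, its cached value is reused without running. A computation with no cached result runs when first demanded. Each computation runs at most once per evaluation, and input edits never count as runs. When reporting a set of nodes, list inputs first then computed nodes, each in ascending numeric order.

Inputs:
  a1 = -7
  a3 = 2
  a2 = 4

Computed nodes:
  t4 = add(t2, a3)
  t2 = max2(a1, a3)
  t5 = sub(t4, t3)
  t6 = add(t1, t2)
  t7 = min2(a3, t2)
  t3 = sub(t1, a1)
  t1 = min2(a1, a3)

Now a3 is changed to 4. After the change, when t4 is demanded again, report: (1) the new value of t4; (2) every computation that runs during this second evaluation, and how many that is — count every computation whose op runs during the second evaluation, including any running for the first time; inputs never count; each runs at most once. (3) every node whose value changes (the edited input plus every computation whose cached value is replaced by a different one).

Demanding t4 again yields 8.
2 computations run: t2, t4.
The nodes whose values change: a3, t2, t4.

First demand of the output computes:
  t2 = max2(-7, 2) = 2
  t4 = add(2, 2) = 4

After the edit, cleaning proceeds:
  t2: a read changed (a3 2->4) — executes, giving 4.
  t4: a read changed (t2 2->4; a3 2->4) — executes, giving 8.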